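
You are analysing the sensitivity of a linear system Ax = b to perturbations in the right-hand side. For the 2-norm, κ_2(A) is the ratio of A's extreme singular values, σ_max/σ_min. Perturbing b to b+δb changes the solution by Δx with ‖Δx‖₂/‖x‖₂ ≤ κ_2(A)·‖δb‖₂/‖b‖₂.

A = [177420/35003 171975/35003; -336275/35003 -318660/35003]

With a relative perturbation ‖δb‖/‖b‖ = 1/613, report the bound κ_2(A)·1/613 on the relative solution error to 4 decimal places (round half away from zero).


0.3475

form AᵀA = [500203225/4239481 476364000/4239481; 476364000/4239481 453701025/4239481] with trace 1134250/5041 and determinant 5625/5041
λ_max, λ_min = (1134250/5041 ± √1286409640000/25411681)/2 = 225, 25/5041
so κ_2 = √(225 / (25/5041)) = 213.0000
worst-case relative error ≤ 213.0000 × 1/613 = 0.3475


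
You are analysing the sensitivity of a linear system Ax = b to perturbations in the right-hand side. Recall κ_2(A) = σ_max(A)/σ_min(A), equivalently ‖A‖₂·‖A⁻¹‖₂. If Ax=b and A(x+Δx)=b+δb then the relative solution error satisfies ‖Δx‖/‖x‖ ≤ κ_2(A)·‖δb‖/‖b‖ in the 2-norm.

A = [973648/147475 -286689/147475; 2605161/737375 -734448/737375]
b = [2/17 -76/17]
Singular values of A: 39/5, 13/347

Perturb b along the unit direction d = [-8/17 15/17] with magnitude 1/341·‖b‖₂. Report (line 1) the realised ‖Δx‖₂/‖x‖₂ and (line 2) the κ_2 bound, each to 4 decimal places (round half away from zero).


largest singular value 39/5, smallest 13/347
κ_2(A) = (39/5) / (13/347) = 208.2000
κ_2(A)·‖δb‖/‖b‖ = 0.6106
solve Ax = b  →  x = [-30.1415 -102.4267]
2-norm of b is 4.4721; of x, 106.7695
re-solving with b+δb shifts x by Δx of norm 0.3501
dividing the unrounded norms, ‖Δx‖/‖x‖ = 0.0033
so the bound overstates the realised error by a factor of ≈ 186.2203 (computed from the unrounded values)

0.0033
0.6106


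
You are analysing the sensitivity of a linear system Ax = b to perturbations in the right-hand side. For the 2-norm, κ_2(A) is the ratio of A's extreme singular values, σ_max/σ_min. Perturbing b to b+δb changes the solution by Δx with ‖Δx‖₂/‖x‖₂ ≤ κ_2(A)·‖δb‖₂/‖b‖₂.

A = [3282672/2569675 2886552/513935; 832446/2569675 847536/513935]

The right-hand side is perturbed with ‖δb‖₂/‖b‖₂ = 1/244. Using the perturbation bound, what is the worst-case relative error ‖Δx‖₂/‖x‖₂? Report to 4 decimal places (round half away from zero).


0.5137

AᵀA = [18350242884/10565167369 81449051040/10565167369; 81449051040/10565167369 362019988800/10565167369]; tr = 226276164/6285049, det = 518400/6285049
solving λ² − 226276164/6285049·λ + 518400/6285049 = 0 gives λ = 36, 14400/6285049
κ_2(A) = √(λ_max/λ_min) = √(36 / (14400/6285049)) = 125.3500
perturbation bound = 125.3500·1/244 = 0.5137


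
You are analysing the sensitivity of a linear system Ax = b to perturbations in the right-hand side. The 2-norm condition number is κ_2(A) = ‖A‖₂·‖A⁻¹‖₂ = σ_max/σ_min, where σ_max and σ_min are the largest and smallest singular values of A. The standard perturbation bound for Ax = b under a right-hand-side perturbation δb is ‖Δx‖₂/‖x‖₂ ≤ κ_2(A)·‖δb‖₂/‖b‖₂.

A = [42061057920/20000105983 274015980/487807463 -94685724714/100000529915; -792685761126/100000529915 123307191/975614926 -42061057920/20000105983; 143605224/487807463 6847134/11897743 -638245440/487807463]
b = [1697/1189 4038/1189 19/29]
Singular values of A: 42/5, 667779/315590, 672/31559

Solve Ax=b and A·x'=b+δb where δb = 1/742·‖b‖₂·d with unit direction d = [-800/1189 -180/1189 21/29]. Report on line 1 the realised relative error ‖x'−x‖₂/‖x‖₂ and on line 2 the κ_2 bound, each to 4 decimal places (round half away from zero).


0.0050
0.5317

σ_max = 42/5, σ_min = 672/31559
condition number: (42/5) ÷ (672/31559) = 394.4875
bound on ‖Δx‖/‖x‖: κ·ε = 394.4875·1/742 = 0.5317
solve Ax = b  →  x = [3.8081 -42.9867 -18.5517]
‖b‖₂ = 3.7417 and ‖x‖₂ = 46.9737
re-solving with b+δb shifts x by Δx of norm 0.2368
relative error = 0.0050
so the bound overstates the realised error by a factor of ≈ 105.4556 (computed from the unrounded values)


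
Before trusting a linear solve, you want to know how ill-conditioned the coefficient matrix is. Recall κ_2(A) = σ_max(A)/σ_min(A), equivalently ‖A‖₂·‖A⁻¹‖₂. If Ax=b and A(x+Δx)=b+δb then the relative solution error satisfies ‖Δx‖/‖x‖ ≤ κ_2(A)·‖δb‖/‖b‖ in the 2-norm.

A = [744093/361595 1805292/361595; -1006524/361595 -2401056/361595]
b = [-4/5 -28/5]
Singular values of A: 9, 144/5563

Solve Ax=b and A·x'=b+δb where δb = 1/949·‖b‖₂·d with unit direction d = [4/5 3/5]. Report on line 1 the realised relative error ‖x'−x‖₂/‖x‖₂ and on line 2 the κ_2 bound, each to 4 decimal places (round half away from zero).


0.0015
0.3664

σ_max = 9, σ_min = 144/5563
condition number: 9 ÷ (144/5563) = 347.6875
bound on ‖Δx‖/‖x‖: κ·ε = 347.6875·1/949 = 0.3664
solve Ax = b  →  x = [142.8120 -59.0235]
‖b‖₂ = 5.6569 and ‖x‖₂ = 154.5284
δb = ε·‖b‖·d = [0.0048 0.0036]; solving A·Δx = δb gives ‖Δx‖ = 0.2303
dividing the unrounded norms, ‖Δx‖/‖x‖ = 0.0015
realised/bound (from unrounded values) ≈ 0.0041


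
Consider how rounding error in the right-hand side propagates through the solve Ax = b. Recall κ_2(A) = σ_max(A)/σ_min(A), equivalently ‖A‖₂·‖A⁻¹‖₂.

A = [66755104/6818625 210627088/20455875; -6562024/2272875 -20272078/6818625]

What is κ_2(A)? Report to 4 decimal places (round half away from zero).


form AᵀA = [7750056545344/74389835025 4882453096304/44633901015; 4882453096304/44633901015 76899815227684/669508515225] with trace 34875225716/159217245 and determinant 7676563456/19902155625
solving λ² − 34875225716/159217245·λ + 7676563456/19902155625 = 0 gives λ = 5476/25, 1401856/796086225
κ = σ_max/σ_min = (74/5)/(1184/28215) = 352.6875

352.6875


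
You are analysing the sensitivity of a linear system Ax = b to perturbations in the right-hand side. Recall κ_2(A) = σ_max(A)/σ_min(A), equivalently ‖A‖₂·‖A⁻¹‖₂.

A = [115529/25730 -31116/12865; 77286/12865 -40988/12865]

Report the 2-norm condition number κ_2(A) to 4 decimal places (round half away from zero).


321.6250

form AᵀA = [1489578121/26481316 -198607950/6620329; -198607950/6620329 105928864/6620329] with trace 1913293577/26481316 and determinant 334084/6620329
λ_max, λ_min = (1913293577/26481316 ± √3660550760045862225/701260097091856)/2 = 289/4, 4624/6620329
κ = σ_max/σ_min = (17/2)/(68/2573) = 321.6250


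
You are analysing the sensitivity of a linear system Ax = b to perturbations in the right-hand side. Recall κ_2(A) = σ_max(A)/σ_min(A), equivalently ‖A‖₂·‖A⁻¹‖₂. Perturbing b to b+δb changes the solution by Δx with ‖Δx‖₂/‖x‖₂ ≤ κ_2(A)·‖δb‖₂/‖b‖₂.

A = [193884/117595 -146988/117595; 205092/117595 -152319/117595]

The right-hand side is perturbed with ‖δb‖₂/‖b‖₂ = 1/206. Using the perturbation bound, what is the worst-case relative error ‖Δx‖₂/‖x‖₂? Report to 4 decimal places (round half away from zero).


AᵀA = [18942624/3288605 -14206428/3288605; -14206428/3288605 10655541/3288605]; tr = 5919633/657721, det = 1296/657721
solving λ² − 5919633/657721·λ + 1296/657721 = 0 gives λ = 9, 144/657721
κ_2(A) = √(λ_max/λ_min) = √(9 / (144/657721)) = 202.7500
bound on ‖Δx‖/‖x‖: κ·ε = 202.7500·1/206 = 0.9842

0.9842


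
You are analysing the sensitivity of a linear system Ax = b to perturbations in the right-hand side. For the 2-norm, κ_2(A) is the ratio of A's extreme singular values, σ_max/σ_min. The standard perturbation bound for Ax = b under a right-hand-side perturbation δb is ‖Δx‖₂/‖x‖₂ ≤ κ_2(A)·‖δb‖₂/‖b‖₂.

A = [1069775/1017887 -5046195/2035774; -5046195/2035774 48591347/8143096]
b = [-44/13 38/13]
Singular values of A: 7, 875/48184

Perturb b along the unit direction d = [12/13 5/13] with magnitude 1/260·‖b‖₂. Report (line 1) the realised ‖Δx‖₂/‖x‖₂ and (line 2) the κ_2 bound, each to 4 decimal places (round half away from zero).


largest singular value 7, smallest 875/48184
κ_2(A) = 7 / (875/48184) = 385.4720
worst-case relative error ≤ 385.4720 × 1/260 = 1.4826
solve Ax = b  →  x = [-101.8827 -41.8321]
2-norm of b is 4.4721; of x, 110.1363
with δb = [0.0159 0.0066], A·Δx = δb → ‖Δx‖ = 0.9472
relative error = 0.0086
realised/bound (from unrounded values) ≈ 0.0058

0.0086
1.4826


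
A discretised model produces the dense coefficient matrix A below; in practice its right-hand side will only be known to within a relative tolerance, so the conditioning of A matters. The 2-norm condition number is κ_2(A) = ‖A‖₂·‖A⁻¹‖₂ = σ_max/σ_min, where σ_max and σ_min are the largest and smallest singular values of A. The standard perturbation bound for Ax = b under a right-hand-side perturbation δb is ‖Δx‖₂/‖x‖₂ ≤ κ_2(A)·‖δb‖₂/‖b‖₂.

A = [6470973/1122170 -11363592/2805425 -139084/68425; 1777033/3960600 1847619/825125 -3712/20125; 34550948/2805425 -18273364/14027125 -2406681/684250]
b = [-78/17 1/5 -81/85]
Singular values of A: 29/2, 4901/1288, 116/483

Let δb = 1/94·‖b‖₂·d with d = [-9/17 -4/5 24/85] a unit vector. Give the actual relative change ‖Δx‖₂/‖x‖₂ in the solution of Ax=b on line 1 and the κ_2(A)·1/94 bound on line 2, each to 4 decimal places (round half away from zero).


0.0248
0.6423

largest singular value 29/2, smallest 116/483
κ_2(A) = (29/2) / (116/483) = 60.3750
bound on ‖Δx‖/‖x‖: κ·ε = 60.3750·1/94 = 0.6423
solve Ax = b  →  x = [2.2541 0.3009 8.0524]
‖b‖ = 4.6904, ‖x‖ = 8.3674
δb = ε·‖b‖·d = [-0.0264 -0.0399 0.0141]; solving A·Δx = δb gives ‖Δx‖ = 0.2078
dividing the unrounded norms, ‖Δx‖/‖x‖ = 0.0248
so the bound overstates the realised error by a factor of ≈ 25.8670 (computed from the unrounded values)


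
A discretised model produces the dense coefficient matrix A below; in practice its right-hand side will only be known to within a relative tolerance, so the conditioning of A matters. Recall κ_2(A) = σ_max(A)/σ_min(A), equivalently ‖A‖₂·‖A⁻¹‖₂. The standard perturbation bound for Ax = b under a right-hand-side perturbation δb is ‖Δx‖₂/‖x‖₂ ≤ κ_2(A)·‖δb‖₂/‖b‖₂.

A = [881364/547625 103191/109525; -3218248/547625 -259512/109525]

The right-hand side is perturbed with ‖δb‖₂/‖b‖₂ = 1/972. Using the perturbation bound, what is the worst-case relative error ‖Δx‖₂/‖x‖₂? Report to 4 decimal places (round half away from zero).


AᵀA = [17814276304/479829025 1481796492/95965805; 1481796492/95965805 124791777/19193161]; tr = 123870241/2839225, det = 8433216/2839225
eigenvalues of AᵀA: λ = (tr ± √(tr²−4·det))/2 = 1089/25, 7744/113569
so κ_2 = √((1089/25) / (7744/113569)) = 25.2750
worst-case relative error ≤ 25.2750 × 1/972 = 0.0260

0.0260


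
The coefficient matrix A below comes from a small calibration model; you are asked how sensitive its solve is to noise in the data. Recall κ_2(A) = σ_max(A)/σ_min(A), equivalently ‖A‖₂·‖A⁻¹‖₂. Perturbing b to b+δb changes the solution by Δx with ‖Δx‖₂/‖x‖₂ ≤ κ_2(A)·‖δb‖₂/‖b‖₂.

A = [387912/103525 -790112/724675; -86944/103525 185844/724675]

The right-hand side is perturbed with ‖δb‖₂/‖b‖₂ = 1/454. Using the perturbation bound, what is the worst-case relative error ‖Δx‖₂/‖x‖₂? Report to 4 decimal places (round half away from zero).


form AᵀA = [18802496/1275125 -38388096/8925875; -38388096/8925875 78383696/62481125] with trace 7997648/499849 and determinant 1024/499849
eigenvalues of AᵀA: λ = (tr ± √(tr²−4·det))/2 = 16, 64/499849
κ_2(A) = √(λ_max/λ_min) = √(16 / (64/499849)) = 353.5000
bound on ‖Δx‖/‖x‖: κ·ε = 353.5000·1/454 = 0.7786

0.7786


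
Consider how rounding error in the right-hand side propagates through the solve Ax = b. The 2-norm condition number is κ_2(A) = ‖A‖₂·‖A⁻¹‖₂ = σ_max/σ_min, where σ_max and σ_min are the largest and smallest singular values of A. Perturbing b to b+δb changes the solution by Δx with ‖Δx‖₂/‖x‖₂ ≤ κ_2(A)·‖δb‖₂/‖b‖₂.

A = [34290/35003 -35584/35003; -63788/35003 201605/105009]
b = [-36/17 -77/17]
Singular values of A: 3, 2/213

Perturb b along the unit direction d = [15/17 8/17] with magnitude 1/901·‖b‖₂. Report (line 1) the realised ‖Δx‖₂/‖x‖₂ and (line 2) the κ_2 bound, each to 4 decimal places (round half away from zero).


largest singular value 3, smallest 2/213
κ_2(A) = 3 / (2/213) = 319.5000
bound on ‖Δx‖/‖x‖: κ·ε = 319.5000·1/901 = 0.3546
solve Ax = b  →  x = [-307.7931 -294.5172]
‖b‖ = 5.0000, ‖x‖ = 426.0012
δb = ε·‖b‖·d = [0.0049 0.0026]; solving A·Δx = δb gives ‖Δx‖ = 0.5910
relative error = 0.0014
tightness: 0.0014 against a bound of 0.3546 (unrounded ratio ≈ 0.0039)

0.0014
0.3546


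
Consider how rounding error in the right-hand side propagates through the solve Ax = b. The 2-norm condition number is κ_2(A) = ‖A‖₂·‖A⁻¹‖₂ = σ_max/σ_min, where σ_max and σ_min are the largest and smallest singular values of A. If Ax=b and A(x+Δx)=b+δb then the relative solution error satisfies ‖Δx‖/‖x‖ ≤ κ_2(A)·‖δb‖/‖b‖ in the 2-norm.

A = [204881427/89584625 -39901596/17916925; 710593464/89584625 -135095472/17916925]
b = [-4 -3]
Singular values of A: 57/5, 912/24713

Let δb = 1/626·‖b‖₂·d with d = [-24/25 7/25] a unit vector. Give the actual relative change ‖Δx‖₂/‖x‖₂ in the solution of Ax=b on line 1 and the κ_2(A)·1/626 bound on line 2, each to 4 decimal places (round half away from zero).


0.0027
0.4935

σ_max = 57/5, σ_min = 912/24713
κ = σ_max/σ_min = (57/5)/(912/24713) = 308.9125
κ_2(A)·‖δb‖/‖b‖ = 0.4935
solve Ax = b  →  x = [55.8099 59.1092]
2-norm of b is 5.0000; of x, 81.2935
with δb = [-0.0077 0.0022], A·Δx = δb → ‖Δx‖ = 0.2164
dividing the unrounded norms, ‖Δx‖/‖x‖ = 0.0027
tightness: 0.0027 against a bound of 0.4935 (unrounded ratio ≈ 0.0054)


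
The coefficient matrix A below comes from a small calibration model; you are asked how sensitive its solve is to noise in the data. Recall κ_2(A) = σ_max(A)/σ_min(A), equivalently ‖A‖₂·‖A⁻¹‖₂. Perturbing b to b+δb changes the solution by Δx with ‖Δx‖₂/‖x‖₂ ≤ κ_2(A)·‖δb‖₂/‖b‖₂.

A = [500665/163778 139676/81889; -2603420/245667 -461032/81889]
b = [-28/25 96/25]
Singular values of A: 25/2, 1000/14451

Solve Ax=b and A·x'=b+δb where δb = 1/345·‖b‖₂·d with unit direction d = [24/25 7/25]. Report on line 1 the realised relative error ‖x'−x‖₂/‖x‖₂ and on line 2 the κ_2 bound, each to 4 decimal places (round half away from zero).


largest singular value 25/2, smallest 1000/14451
κ_2(A) = (25/2) / (1000/14451) = 180.6375
worst-case relative error ≤ 180.6375 × 1/345 = 0.5236
solve Ax = b  →  x = [-0.2824 -0.1506]
2-norm of b is 4.0000; of x, 0.3200
Δx = A⁻¹·δb where δb = 1/345·4.0000·d; ‖Δx‖ = 0.1675
relative error = 0.5236
realised/bound = 1 exactly: the bound is attained for this b and d

0.5236
0.5236


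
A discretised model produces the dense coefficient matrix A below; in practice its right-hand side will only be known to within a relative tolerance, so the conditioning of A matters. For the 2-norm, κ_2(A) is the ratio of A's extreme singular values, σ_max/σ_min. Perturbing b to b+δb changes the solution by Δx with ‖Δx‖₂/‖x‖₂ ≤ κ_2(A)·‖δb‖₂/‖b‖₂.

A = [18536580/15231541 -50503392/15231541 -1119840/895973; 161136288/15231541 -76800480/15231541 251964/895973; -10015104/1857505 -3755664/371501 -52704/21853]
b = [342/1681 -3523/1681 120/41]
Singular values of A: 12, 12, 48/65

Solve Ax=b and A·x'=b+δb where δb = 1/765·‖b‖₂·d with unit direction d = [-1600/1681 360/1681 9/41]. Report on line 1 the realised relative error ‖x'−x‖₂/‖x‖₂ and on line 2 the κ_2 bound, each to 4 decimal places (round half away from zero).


0.0212
0.0212

from the listed singular values, σ₁ = 12, σ_n = 48/65
condition number: 12 ÷ (48/65) = 16.2500
κ_2(A)·‖δb‖/‖b‖ = 0.0212
solve Ax = b  →  x = [-0.2618 -0.1368 -0.0549]
‖b‖ = 3.6056, ‖x‖ = 0.3005
re-solving with b+δb shifts x by Δx of norm 0.0064
dividing the unrounded norms, ‖Δx‖/‖x‖ = 0.0212
realised/bound = 1 exactly: the bound is attained for this b and d


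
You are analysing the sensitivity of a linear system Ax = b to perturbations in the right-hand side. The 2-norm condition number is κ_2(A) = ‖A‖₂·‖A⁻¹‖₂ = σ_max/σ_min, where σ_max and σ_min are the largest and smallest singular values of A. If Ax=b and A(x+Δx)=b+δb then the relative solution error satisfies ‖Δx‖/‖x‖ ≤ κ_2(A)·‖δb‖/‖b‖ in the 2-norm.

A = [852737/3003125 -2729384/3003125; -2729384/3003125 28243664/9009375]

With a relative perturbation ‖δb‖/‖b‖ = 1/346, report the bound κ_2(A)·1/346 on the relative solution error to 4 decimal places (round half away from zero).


form AᵀA = [13082715857/14430015625 -134512231672/43290046875; -134512231672/43290046875 1383600622912/129870140625] with trace 480430421/41558445 and determinant 21381376/5194805625
solving λ² − 480430421/41558445·λ + 21381376/5194805625 = 0 gives λ = 289/25, 73984/207792225
so κ_2 = √((289/25) / (73984/207792225)) = 180.1875
perturbation bound = 180.1875·1/346 = 0.5208

0.5208


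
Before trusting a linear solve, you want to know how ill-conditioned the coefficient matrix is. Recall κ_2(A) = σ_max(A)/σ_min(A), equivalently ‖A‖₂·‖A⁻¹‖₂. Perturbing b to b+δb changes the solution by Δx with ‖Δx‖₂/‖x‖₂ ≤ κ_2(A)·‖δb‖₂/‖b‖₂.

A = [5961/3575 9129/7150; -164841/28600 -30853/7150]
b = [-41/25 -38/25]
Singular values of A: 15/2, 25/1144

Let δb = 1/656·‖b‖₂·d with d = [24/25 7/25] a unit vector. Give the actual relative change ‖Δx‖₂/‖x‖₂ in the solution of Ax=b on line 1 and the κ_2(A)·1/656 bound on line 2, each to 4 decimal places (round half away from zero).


largest singular value 15/2, smallest 25/1144
κ = σ_max/σ_min = (15/2)/(25/1144) = 343.2000
bound on ‖Δx‖/‖x‖: κ·ε = 343.2000·1/656 = 0.5232
solve Ax = b  →  x = [55.0187 -73.1360]
‖b‖ = 2.2361, ‖x‖ = 91.5201
with δb = [0.0033 0.0010], A·Δx = δb → ‖Δx‖ = 0.1560
dividing the unrounded norms, ‖Δx‖/‖x‖ = 0.0017
so the bound overstates the realised error by a factor of ≈ 306.9677 (computed from the unrounded values)

0.0017
0.5232


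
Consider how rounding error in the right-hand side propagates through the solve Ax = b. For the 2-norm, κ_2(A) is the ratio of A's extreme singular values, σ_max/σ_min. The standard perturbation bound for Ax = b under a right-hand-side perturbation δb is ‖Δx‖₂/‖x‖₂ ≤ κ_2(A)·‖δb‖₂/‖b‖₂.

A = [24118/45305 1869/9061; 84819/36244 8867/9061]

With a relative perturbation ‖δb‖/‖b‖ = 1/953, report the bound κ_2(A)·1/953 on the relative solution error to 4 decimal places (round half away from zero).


0.1855

form AᵀA = [112530289/19536400 2344293/976820; 2344293/976820 48850/48841] with trace 781481/115600 and determinant 169/115600
solving λ² − 781481/115600·λ + 169/115600 = 0 gives λ = 169/25, 1/4624
κ = σ_max/σ_min = (13/5)/(1/68) = 176.8000
worst-case relative error ≤ 176.8000 × 1/953 = 0.1855


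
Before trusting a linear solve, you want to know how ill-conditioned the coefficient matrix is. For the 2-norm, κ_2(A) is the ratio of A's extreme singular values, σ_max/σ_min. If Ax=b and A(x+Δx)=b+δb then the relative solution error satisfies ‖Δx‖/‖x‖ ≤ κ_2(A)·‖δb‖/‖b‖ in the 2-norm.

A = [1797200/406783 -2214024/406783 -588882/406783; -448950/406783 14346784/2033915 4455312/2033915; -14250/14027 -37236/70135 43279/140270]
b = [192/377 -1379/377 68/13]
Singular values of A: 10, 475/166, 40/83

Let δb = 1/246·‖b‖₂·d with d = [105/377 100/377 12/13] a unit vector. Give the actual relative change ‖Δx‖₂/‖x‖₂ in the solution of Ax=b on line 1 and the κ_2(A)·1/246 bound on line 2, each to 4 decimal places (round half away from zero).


from the listed singular values, σ₁ = 10, σ_n = 40/83
κ = σ_max/σ_min = 10/(40/83) = 20.7500
bound on ‖Δx‖/‖x‖: κ·ε = 20.7500·1/246 = 0.0843
solve Ax = b  →  x = [-1.1750 -3.1060 7.7399]
‖b‖₂ = 6.4031 and ‖x‖₂ = 8.4222
δb = ε·‖b‖·d = [0.0072 0.0069 0.0240]; solving A·Δx = δb gives ‖Δx‖ = 0.0540
dividing the unrounded norms, ‖Δx‖/‖x‖ = 0.0064
so the bound overstates the realised error by a factor of ≈ 13.1533 (computed from the unrounded values)

0.0064
0.0843


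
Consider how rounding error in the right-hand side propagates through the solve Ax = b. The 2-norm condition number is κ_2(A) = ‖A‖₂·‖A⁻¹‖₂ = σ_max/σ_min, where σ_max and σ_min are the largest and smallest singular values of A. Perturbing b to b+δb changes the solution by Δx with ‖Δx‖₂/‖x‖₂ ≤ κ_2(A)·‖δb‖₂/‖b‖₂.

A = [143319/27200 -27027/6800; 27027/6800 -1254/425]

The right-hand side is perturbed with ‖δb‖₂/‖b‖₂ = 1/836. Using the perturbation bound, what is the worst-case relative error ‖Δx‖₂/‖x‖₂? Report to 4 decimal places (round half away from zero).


M = AᵀA = [1289107017/29593600 -241702461/7398400; -241702461/7398400 45320913/1849600]. tr(M)=80569665/1183744, det(M)=1185921/18939904
solving λ² − 80569665/1183744·λ + 1185921/18939904 = 0 gives λ = 1089/16, 1089/1183744
κ_2(A) = √(λ_max/λ_min) = √((1089/16) / (1089/1183744)) = 272.0000
perturbation bound = 272.0000·1/836 = 0.3254

0.3254


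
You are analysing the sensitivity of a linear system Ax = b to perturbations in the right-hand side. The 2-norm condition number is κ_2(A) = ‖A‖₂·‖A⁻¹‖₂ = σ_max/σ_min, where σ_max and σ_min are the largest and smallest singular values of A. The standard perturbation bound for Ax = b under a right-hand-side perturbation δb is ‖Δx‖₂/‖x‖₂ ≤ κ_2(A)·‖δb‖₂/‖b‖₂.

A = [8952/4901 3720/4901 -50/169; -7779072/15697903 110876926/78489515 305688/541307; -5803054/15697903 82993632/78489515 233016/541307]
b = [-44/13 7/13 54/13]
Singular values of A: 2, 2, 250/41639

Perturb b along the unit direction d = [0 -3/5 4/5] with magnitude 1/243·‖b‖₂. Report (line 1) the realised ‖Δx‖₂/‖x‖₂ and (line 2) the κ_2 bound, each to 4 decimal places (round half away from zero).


0.0074
1.3708

σ_max = 2, σ_min = 250/41639
κ_2(A) = 2 / (250/41639) = 333.1120
κ_2(A)·‖δb‖/‖b‖ = 1.3708
solve Ax = b  →  x = [130.5406 -138.5176 462.0012]
‖b‖ = 5.3852, ‖x‖ = 499.6730
δb = ε·‖b‖·d = [0.0000 -0.0133 0.0177]; solving A·Δx = δb gives ‖Δx‖ = 3.6911
dividing the unrounded norms, ‖Δx‖/‖x‖ = 0.0074
tightness: 0.0074 against a bound of 1.3708 (unrounded ratio ≈ 0.0054)


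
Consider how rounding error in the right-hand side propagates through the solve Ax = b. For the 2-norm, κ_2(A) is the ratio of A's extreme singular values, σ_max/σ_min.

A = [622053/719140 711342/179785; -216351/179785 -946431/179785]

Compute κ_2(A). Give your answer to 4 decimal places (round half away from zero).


219.2500

AᵀA = [45434960721/20686493584 25230751965/2585811698; 25230751965/2585811698 56069563149/1292905849]; tr = 560706705/12306064, det = 531441/12306064
char-poly roots: 729/16 and 729/769129
σ_max=√(729/16)=(27/4), σ_min=√(729/769129)=(27/877) → κ = 219.2500


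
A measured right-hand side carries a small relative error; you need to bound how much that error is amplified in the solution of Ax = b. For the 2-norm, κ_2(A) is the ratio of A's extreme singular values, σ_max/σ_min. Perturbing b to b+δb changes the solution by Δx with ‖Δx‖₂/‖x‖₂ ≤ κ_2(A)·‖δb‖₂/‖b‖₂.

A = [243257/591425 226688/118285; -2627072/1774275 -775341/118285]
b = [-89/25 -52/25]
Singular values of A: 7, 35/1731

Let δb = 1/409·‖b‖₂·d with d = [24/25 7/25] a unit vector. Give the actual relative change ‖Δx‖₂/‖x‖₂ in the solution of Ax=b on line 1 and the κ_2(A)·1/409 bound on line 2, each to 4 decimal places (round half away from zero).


σ_max = 7, σ_min = 35/1731
κ = σ_max/σ_min = 7/(35/1731) = 346.2000
perturbation bound = 346.2000·1/409 = 0.8465
solve Ax = b  →  x = [193.0348 -43.2864]
‖b‖₂ = 4.1231 and ‖x‖₂ = 197.8286
re-solving with b+δb shifts x by Δx of norm 0.4986
dividing the unrounded norms, ‖Δx‖/‖x‖ = 0.0025
realised/bound (from unrounded values) ≈ 0.0030

0.0025
0.8465


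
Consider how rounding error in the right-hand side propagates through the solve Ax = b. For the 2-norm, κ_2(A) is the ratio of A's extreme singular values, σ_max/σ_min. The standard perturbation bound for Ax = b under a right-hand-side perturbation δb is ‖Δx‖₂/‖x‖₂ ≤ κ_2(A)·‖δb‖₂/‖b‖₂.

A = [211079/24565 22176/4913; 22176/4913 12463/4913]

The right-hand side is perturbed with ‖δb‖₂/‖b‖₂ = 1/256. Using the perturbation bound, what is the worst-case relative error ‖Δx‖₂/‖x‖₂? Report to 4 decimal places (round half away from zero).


0.3320

AᵀA = [196708369/2088025 20978496/417605; 20978496/417605 2239105/83521]; tr = 874346/7225, det = 14641/7225
solving λ² − 874346/7225·λ + 14641/7225 = 0 gives λ = 121, 121/7225
κ = σ_max/σ_min = 11/(11/85) = 85.0000
perturbation bound = 85.0000·1/256 = 0.3320


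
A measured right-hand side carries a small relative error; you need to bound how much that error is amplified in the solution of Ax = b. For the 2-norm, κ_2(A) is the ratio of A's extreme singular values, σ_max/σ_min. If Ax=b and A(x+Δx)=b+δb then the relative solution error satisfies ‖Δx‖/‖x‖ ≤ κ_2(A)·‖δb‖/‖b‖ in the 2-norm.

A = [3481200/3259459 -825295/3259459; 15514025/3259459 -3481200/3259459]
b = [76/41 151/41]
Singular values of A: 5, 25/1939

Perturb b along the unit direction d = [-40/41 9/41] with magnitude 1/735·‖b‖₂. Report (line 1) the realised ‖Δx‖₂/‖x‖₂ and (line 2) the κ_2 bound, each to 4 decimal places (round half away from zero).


0.0056
0.5276

from the listed singular values, σ₁ = 5, σ_n = 25/1939
condition number: 5 ÷ (25/1939) = 387.8000
κ_2(A)·‖δb‖/‖b‖ = 0.5276
solve Ax = b  →  x = [-16.2449 -75.8439]
2-norm of b is 4.1231; of x, 77.5641
Δx = A⁻¹·δb where δb = 1/735·4.1231·d; ‖Δx‖ = 0.4351
dividing the unrounded norms, ‖Δx‖/‖x‖ = 0.0056
tightness: 0.0056 against a bound of 0.5276 (unrounded ratio ≈ 0.0106)


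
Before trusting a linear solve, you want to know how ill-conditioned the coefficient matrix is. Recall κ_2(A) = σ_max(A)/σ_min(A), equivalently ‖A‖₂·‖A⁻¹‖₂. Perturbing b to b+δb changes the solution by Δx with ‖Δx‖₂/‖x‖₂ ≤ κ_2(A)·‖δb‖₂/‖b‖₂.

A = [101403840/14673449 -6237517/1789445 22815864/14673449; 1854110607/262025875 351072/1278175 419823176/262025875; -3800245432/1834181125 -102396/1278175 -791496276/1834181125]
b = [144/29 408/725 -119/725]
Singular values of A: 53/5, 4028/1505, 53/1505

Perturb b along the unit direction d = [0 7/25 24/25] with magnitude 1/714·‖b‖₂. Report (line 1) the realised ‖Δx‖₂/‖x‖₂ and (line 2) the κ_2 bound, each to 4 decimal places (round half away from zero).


largest singular value 53/5, smallest 53/1505
κ = σ_max/σ_min = (53/5)/(53/1505) = 301.0000
bound on ‖Δx‖/‖x‖: κ·ε = 301.0000·1/714 = 0.4216
solve Ax = b  →  x = [0.1191 -1.1764 0.0268]
2-norm of b is 5.0000; of x, 1.1827
with δb = [0.0000 0.0020 0.0067], A·Δx = δb → ‖Δx‖ = 0.1989
dividing the unrounded norms, ‖Δx‖/‖x‖ = 0.1681
so the bound overstates the realised error by a factor of ≈ 2.5074 (computed from the unrounded values)

0.1681
0.4216


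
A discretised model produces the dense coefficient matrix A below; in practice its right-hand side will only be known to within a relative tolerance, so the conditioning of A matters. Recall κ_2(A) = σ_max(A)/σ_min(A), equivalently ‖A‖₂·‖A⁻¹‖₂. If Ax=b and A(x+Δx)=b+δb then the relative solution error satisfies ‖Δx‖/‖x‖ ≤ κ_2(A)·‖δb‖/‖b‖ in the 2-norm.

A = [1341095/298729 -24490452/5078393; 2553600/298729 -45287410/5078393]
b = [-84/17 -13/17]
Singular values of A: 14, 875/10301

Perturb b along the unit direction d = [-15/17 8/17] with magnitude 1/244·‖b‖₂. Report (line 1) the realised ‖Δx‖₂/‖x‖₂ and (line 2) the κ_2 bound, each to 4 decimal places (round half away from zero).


0.0051
0.6755

largest singular value 14, smallest 875/10301
κ = σ_max/σ_min = 14/(875/10301) = 164.8160
perturbation bound = 164.8160·1/244 = 0.6755
solve Ax = b  →  x = [33.9521 32.6312]
‖b‖ = 5.0000, ‖x‖ = 47.0908
Δx = A⁻¹·δb where δb = 1/244·5.0000·d; ‖Δx‖ = 0.2412
realised ‖Δx‖/‖x‖ = 0.0051
realised/bound (from unrounded values) ≈ 0.0076


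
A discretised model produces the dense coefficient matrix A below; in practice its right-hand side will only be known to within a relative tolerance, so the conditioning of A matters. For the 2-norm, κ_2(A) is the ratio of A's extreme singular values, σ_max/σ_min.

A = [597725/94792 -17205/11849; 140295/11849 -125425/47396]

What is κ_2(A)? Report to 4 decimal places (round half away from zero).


form AᵀA = [5595042025/31091776 -157359375/3886472; -157359375/3886472 70822225/7772944] with trace 3496925/18496 and determinant 75625/295936
solving λ² − 3496925/18496·λ + 75625/295936 = 0 gives λ = 3025/16, 25/18496
σ_max=√(3025/16)=(55/4), σ_min=√(25/18496)=(5/136) → κ = 374.0000

374.0000


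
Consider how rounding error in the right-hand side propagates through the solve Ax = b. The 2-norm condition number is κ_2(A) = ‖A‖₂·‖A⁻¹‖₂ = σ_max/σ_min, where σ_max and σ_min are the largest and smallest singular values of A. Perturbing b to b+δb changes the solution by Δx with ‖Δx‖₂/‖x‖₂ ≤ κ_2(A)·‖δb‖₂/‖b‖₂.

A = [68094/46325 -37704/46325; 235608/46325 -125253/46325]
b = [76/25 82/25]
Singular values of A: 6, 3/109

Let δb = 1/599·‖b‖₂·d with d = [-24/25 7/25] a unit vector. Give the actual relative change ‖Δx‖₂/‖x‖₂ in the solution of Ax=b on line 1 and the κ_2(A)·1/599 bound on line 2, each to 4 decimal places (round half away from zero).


largest singular value 6, smallest 3/109
κ_2(A) = 6 / (3/109) = 218.0000
worst-case relative error ≤ 218.0000 × 1/599 = 0.3639
solve Ax = b  →  x = [-33.6078 -64.4314]
‖b‖₂ = 4.4721 and ‖x‖₂ = 72.6697
with δb = [-0.0072 0.0021], A·Δx = δb → ‖Δx‖ = 0.2713
relative error = 0.0037
realised/bound (from unrounded values) ≈ 0.0103

0.0037
0.3639


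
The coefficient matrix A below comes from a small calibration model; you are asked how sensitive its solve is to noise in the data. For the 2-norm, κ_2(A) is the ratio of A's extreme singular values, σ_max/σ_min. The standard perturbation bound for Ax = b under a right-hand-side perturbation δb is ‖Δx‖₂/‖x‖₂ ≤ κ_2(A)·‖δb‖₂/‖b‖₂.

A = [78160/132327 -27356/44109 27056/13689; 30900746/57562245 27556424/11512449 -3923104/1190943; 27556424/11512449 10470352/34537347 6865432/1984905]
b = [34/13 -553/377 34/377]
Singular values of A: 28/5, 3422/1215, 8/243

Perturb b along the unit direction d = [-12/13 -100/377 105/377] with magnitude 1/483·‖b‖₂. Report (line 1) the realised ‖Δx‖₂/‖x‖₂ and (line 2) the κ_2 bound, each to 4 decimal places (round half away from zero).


0.0031
0.3522

from the listed singular values, σ₁ = 28/5, σ_n = 8/243
κ = σ_max/σ_min = (28/5)/(8/243) = 170.1000
bound on ‖Δx‖/‖x‖: κ·ε = 170.1000·1/483 = 0.3522
solve Ax = b  →  x = [38.5114 -40.9518 -23.0357]
‖b‖₂ = 3.0000 and ‖x‖₂ = 60.7521
Δx = A⁻¹·δb where δb = 1/483·3.0000·d; ‖Δx‖ = 0.1887
relative error = 0.0031
so the bound overstates the realised error by a factor of ≈ 113.4039 (computed from the unrounded values)


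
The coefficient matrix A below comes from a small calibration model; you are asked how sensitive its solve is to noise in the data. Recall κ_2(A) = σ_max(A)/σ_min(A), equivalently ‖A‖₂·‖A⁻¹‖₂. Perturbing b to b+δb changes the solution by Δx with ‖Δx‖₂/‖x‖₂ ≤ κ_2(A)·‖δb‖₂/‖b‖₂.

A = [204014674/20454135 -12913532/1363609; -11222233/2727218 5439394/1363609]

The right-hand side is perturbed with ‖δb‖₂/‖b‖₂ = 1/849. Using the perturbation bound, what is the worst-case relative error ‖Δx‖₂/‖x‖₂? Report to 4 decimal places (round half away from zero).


0.3195

AᵀA = [1152805410462841/9902287304100 -18298024393607/165038121735; -18298024393607/165038121735 1161812519540/11002541449]; tr = 2614074528001/11774420100, det = 1971537604/2943605025
solving λ² − 2614074528001/11774420100·λ + 1971537604/2943605025 = 0 gives λ = 22201/100, 355216/117744201
so κ_2 = √((22201/100) / (355216/117744201)) = 271.2750
κ_2(A)·‖δb‖/‖b‖ = 0.3195


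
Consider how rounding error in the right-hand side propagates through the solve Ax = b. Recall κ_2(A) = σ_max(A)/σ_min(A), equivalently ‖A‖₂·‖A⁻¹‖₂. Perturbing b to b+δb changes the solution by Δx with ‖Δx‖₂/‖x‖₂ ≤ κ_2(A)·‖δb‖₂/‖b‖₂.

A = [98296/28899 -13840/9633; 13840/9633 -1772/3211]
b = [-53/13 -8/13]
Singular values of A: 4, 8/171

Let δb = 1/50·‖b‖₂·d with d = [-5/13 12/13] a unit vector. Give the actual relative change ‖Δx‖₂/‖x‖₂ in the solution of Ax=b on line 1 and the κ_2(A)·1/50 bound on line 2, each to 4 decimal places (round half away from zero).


0.0824
1.7100

σ_max = 4, σ_min = 8/171
condition number: 4 ÷ (8/171) = 85.5000
perturbation bound = 85.5000·1/50 = 1.7100
solve Ax = b  →  x = [7.2981 20.1154]
2-norm of b is 4.1231; of x, 21.3984
with δb = [-0.0317 0.0761], A·Δx = δb → ‖Δx‖ = 1.7626
realised ‖Δx‖/‖x‖ = 0.0824
tightness: 0.0824 against a bound of 1.7100 (unrounded ratio ≈ 0.0482)


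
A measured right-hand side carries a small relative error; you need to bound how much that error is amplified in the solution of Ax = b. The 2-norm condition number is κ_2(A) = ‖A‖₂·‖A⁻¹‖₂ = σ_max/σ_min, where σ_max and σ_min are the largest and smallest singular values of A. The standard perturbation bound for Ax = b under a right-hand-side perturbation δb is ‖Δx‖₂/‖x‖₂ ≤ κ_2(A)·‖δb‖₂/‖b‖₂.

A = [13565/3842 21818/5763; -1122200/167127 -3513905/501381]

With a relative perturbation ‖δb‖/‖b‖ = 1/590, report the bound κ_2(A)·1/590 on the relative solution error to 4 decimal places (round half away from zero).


AᵀA = [22249471225/386594244 17520308785/289945683; 17520308785/289945683 55192257829/869837049]; tr = 500611501/4137156, det = 1890625/4137156
eigenvalues of AᵀA: λ = (tr ± √(tr²−4·det))/2 = 121, 15625/4137156
σ_max=√121=11, σ_min=√(15625/4137156)=(125/2034) → κ = 178.9920
worst-case relative error ≤ 178.9920 × 1/590 = 0.3034

0.3034


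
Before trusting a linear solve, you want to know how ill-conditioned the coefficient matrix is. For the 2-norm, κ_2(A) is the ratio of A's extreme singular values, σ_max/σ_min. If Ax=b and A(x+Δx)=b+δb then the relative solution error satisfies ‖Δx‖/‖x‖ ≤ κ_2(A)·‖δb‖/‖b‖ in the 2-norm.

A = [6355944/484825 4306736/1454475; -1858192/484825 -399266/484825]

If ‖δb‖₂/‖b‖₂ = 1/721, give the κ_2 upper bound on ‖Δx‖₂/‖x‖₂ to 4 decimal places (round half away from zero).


form AᵀA = [70161442624/376088449 15786192800/376088449; 15786192800/376088449 31972312036/3384796041] with trace 394661092/2013561 and determinant 614656/2013561
λ_max, λ_min = (394661092/2013561 ± √155752426949232400/4054427900721)/2 = 196, 3136/2013561
κ = σ_max/σ_min = 14/(56/1419) = 354.7500
κ_2(A)·‖δb‖/‖b‖ = 0.4920

0.4920


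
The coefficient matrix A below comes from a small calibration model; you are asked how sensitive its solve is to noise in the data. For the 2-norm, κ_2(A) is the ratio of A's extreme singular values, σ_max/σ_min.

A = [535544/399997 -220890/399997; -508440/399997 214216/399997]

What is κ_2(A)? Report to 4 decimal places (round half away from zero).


265.2500

AᵀA = [648416896/190246849 -270169200/190246849; -270169200/190246849 112581316/190246849]; tr = 4502948/1125721, det = 256/1125721
solving λ² − 4502948/1125721·λ + 256/1125721 = 0 gives λ = 4, 64/1125721
κ = σ_max/σ_min = 2/(8/1061) = 265.2500


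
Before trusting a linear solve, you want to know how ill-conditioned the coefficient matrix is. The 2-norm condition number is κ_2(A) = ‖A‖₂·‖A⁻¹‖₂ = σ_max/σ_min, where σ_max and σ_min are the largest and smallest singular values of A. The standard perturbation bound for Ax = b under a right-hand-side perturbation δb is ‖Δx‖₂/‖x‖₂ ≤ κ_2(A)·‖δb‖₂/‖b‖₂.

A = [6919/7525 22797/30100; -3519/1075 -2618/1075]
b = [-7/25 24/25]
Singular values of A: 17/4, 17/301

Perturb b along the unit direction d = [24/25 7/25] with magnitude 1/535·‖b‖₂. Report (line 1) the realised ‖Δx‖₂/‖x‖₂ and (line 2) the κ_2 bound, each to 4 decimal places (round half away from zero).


0.1407
0.1407

from the listed singular values, σ₁ = 17/4, σ_n = 17/301
κ = σ_max/σ_min = (17/4)/(17/301) = 75.2500
worst-case relative error ≤ 75.2500 × 1/535 = 0.1407
solve Ax = b  →  x = [-0.1882 -0.1412]
‖b‖ = 1.0000, ‖x‖ = 0.2353
δb = ε·‖b‖·d = [0.0018 0.0005]; solving A·Δx = δb gives ‖Δx‖ = 0.0331
dividing the unrounded norms, ‖Δx‖/‖x‖ = 0.1407
so the bound is sharp here: realised error equals the bound


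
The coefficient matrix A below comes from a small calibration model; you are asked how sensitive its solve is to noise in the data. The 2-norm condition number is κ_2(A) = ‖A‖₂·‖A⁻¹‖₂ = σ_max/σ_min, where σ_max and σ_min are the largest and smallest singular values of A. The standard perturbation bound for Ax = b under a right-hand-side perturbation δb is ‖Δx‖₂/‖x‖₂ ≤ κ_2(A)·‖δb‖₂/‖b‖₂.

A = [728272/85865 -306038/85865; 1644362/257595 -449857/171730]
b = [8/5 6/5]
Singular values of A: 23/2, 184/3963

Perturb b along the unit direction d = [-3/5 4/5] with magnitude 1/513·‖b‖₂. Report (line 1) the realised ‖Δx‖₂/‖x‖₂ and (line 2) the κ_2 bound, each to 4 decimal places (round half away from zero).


0.4828
0.4828

largest singular value 23/2, smallest 184/3963
condition number: (23/2) ÷ (184/3963) = 247.6875
κ_2(A)·‖δb‖/‖b‖ = 0.4828
solve Ax = b  →  x = [0.1605 -0.0669]
‖b‖ = 2.0000, ‖x‖ = 0.1739
δb = ε·‖b‖·d = [-0.0023 0.0031]; solving A·Δx = δb gives ‖Δx‖ = 0.0840
relative error = 0.4828
realised/bound = 1 exactly: the bound is attained for this b and d


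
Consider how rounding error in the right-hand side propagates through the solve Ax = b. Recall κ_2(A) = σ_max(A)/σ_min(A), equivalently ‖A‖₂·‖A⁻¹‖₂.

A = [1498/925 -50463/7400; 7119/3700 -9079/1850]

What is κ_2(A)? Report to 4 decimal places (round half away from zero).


form AᵀA = [3463369/547600 -5609079/273800; -5609079/273800 154614649/2190400] with trace 6738725/87616 and determinant 37515625/1401856
eigenvalues of AᵀA: λ = (tr ± √(tr²−4·det))/2 = 1225/16, 30625/87616
κ = σ_max/σ_min = (35/4)/(175/296) = 14.8000

14.8000
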